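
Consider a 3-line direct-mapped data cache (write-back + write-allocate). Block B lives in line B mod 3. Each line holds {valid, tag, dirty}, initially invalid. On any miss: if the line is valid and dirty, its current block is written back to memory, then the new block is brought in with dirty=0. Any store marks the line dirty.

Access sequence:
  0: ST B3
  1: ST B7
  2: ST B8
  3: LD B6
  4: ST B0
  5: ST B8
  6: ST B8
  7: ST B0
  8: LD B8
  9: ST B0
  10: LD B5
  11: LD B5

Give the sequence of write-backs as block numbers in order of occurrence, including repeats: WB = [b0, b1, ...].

0: W B3 → L0 miss [D]
1: W B7 → L1 miss [D]
2: W B8 → L2 miss [D]
3: R B6 → L0 miss wb→B3 [-]
4: W B0 → L0 miss [D]
5: W B8 → L2 hit [D]
6: W B8 → L2 hit [D]
7: W B0 → L0 hit [D]
8: R B8 → L2 hit [D]
9: W B0 → L0 hit [D]
10: R B5 → L2 miss wb→B8 [-]
11: R B5 → L2 hit [-]

WB = [3, 8]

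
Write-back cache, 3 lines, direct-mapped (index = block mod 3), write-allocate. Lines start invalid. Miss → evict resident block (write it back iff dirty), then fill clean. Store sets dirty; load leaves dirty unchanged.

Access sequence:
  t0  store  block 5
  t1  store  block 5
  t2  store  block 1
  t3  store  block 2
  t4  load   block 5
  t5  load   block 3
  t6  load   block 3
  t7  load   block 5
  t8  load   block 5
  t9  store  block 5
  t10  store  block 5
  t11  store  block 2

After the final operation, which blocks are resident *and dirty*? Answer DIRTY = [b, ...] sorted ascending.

0: W B5 → L2 miss [D]
1: W B5 → L2 hit [D]
2: W B1 → L1 miss [D]
3: W B2 → L2 miss wb→B5 [D]
4: R B5 → L2 miss wb→B2 [-]
5: R B3 → L0 miss [-]
6: R B3 → L0 hit [-]
7: R B5 → L2 hit [-]
8: R B5 → L2 hit [-]
9: W B5 → L2 hit [D]
10: W B5 → L2 hit [D]
11: W B2 → L2 miss wb→B5 [D]

DIRTY = [1, 2]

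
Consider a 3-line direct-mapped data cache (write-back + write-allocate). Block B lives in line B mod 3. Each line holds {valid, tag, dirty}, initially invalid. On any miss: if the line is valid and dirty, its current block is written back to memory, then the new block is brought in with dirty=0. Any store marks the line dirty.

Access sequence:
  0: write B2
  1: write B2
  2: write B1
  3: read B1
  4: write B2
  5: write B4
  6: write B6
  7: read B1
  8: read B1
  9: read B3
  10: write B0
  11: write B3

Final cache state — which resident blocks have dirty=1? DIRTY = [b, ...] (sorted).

DIRTY = [2, 3]

  0 | W B2 → L2 miss [D]
  1 | W B2 → L2 hit [D]
  2 | W B1 → L1 miss [D]
  3 | R B1 → L1 hit [D]
  4 | W B2 → L2 hit [D]
  5 | W B4 → L1 miss wb→B1 [D]
  6 | W B6 → L0 miss [D]
  7 | R B1 → L1 miss wb→B4 [-]
  8 | R B1 → L1 hit [-]
  9 | R B3 → L0 miss wb→B6 [-]
  10 | W B0 → L0 miss [D]
  11 | W B3 → L0 miss wb→B0 [D]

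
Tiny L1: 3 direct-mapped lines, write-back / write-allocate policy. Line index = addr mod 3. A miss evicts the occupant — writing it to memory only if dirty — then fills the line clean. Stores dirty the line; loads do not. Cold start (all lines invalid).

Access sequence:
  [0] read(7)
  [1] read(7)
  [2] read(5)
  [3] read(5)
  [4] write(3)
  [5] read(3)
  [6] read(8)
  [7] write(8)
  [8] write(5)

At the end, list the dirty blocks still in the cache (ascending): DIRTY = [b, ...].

  0 | R B7 → L1 miss [-]
  1 | R B7 → L1 hit [-]
  2 | R B5 → L2 miss [-]
  3 | R B5 → L2 hit [-]
  4 | W B3 → L0 miss [D]
  5 | R B3 → L0 hit [D]
  6 | R B8 → L2 miss [-]
  7 | W B8 → L2 hit [D]
  8 | W B5 → L2 miss wb→B8 [D]

DIRTY = [3, 5]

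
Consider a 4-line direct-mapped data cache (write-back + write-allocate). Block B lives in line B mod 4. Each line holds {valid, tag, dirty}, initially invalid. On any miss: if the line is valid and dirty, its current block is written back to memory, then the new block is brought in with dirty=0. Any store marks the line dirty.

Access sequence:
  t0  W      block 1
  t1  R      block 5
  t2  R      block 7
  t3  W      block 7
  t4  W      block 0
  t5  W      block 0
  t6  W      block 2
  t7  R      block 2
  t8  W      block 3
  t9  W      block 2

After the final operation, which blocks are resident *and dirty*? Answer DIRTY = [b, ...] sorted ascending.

DIRTY = [0, 2, 3]

0: W B1 → L1 miss [D]
1: R B5 → L1 miss wb→B1 [-]
2: R B7 → L3 miss [-]
3: W B7 → L3 hit [D]
4: W B0 → L0 miss [D]
5: W B0 → L0 hit [D]
6: W B2 → L2 miss [D]
7: R B2 → L2 hit [D]
8: W B3 → L3 miss wb→B7 [D]
9: W B2 → L2 hit [D]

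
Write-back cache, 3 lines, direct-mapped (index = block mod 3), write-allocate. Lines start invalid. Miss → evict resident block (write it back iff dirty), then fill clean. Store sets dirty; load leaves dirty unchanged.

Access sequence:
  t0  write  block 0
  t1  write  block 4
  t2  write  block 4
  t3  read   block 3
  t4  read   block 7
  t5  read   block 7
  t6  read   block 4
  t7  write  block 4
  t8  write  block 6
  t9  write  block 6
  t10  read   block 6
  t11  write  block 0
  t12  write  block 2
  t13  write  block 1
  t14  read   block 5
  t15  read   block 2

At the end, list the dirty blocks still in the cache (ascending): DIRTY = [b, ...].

0: W B0 → L0 miss [D]
1: W B4 → L1 miss [D]
2: W B4 → L1 hit [D]
3: R B3 → L0 miss wb→B0 [-]
4: R B7 → L1 miss wb→B4 [-]
5: R B7 → L1 hit [-]
6: R B4 → L1 miss [-]
7: W B4 → L1 hit [D]
8: W B6 → L0 miss [D]
9: W B6 → L0 hit [D]
10: R B6 → L0 hit [D]
11: W B0 → L0 miss wb→B6 [D]
12: W B2 → L2 miss [D]
13: W B1 → L1 miss wb→B4 [D]
14: R B5 → L2 miss wb→B2 [-]
15: R B2 → L2 miss [-]

DIRTY = [0, 1]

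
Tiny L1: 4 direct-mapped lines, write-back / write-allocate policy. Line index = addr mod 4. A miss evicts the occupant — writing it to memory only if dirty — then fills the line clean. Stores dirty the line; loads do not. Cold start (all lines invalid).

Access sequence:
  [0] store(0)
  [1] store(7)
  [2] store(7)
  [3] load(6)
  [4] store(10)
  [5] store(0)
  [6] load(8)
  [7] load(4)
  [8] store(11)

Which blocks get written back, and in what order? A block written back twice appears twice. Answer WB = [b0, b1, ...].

0: W B0 → L0 miss [D]
1: W B7 → L3 miss [D]
2: W B7 → L3 hit [D]
3: R B6 → L2 miss [-]
4: W B10 → L2 miss [D]
5: W B0 → L0 hit [D]
6: R B8 → L0 miss wb→B0 [-]
7: R B4 → L0 miss [-]
8: W B11 → L3 miss wb→B7 [D]

WB = [0, 7]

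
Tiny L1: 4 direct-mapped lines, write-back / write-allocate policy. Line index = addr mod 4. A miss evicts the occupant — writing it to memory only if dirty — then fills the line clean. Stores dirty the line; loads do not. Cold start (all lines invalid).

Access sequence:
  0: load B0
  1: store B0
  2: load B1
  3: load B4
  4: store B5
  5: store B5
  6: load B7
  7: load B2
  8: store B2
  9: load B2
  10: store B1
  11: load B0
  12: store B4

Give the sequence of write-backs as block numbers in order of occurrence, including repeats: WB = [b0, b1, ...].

WB = [0, 5]

0: R B0 -> L0 miss  d=-]
1: W B0 -> L0 hit  d=D]
2: R B1 -> L1 miss  d=-]
3: R B4 -> L0 miss wb->B0  d=-]
4: W B5 -> L1 miss  d=D]
5: W B5 -> L1 hit  d=D]
6: R B7 -> L3 miss  d=-]
7: R B2 -> L2 miss  d=-]
8: W B2 -> L2 hit  d=D]
9: R B2 -> L2 hit  d=D]
10: W B1 -> L1 miss wb->B5  d=D]
11: R B0 -> L0 miss  d=-]
12: W B4 -> L0 miss  d=D]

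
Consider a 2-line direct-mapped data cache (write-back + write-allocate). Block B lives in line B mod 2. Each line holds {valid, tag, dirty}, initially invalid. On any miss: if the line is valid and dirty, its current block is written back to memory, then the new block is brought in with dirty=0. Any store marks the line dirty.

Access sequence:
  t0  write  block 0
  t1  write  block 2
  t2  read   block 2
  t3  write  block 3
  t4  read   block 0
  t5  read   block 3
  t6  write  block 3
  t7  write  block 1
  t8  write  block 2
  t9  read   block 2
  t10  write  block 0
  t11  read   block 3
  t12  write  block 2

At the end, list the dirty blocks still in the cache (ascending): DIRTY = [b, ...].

DIRTY = [2]

0: W B0 -> L0 miss  d=D]
1: W B2 -> L0 miss wb->B0  d=D]
2: R B2 -> L0 hit  d=D]
3: W B3 -> L1 miss  d=D]
4: R B0 -> L0 miss wb->B2  d=-]
5: R B3 -> L1 hit  d=D]
6: W B3 -> L1 hit  d=D]
7: W B1 -> L1 miss wb->B3  d=D]
8: W B2 -> L0 miss  d=D]
9: R B2 -> L0 hit  d=D]
10: W B0 -> L0 miss wb->B2  d=D]
11: R B3 -> L1 miss wb->B1  d=-]
12: W B2 -> L0 miss wb->B0  d=D]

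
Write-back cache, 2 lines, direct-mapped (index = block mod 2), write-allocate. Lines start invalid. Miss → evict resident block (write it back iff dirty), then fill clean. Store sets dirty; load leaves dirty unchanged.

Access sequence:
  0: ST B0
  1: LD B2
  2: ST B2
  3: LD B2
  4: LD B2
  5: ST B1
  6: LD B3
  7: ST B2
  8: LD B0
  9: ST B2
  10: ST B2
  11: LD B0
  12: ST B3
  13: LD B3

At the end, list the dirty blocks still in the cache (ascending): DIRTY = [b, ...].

0: W B0 -> L0 miss  d=D]
1: R B2 -> L0 miss wb->B0  d=-]
2: W B2 -> L0 hit  d=D]
3: R B2 -> L0 hit  d=D]
4: R B2 -> L0 hit  d=D]
5: W B1 -> L1 miss  d=D]
6: R B3 -> L1 miss wb->B1  d=-]
7: W B2 -> L0 hit  d=D]
8: R B0 -> L0 miss wb->B2  d=-]
9: W B2 -> L0 miss  d=D]
10: W B2 -> L0 hit  d=D]
11: R B0 -> L0 miss wb->B2  d=-]
12: W B3 -> L1 hit  d=D]
13: R B3 -> L1 hit  d=D]

DIRTY = [3]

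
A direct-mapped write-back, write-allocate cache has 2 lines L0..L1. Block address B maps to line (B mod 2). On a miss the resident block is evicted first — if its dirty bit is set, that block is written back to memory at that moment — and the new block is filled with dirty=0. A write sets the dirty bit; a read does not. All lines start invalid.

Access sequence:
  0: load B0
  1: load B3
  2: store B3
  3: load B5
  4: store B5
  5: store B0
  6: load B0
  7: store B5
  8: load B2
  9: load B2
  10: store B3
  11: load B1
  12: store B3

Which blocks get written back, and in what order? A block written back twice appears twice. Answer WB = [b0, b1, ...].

  0 | R B0 → L0 miss [-]
  1 | R B3 → L1 miss [-]
  2 | W B3 → L1 hit [D]
  3 | R B5 → L1 miss wb→B3 [-]
  4 | W B5 → L1 hit [D]
  5 | W B0 → L0 hit [D]
  6 | R B0 → L0 hit [D]
  7 | W B5 → L1 hit [D]
  8 | R B2 → L0 miss wb→B0 [-]
  9 | R B2 → L0 hit [-]
  10 | W B3 → L1 miss wb→B5 [D]
  11 | R B1 → L1 miss wb→B3 [-]
  12 | W B3 → L1 miss [D]

WB = [3, 0, 5, 3]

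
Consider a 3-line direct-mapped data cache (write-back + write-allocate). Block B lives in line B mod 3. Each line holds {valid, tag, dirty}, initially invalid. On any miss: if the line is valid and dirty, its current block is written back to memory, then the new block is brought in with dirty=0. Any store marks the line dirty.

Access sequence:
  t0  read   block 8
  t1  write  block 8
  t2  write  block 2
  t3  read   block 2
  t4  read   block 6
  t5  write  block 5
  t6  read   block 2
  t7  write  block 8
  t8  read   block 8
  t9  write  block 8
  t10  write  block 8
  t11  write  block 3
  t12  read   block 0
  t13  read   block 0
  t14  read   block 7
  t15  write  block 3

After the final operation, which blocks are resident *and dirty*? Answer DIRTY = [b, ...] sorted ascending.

DIRTY = [3, 8]

0: R B8 → L2 miss [-]
1: W B8 → L2 hit [D]
2: W B2 → L2 miss wb→B8 [D]
3: R B2 → L2 hit [D]
4: R B6 → L0 miss [-]
5: W B5 → L2 miss wb→B2 [D]
6: R B2 → L2 miss wb→B5 [-]
7: W B8 → L2 miss [D]
8: R B8 → L2 hit [D]
9: W B8 → L2 hit [D]
10: W B8 → L2 hit [D]
11: W B3 → L0 miss [D]
12: R B0 → L0 miss wb→B3 [-]
13: R B0 → L0 hit [-]
14: R B7 → L1 miss [-]
15: W B3 → L0 miss [D]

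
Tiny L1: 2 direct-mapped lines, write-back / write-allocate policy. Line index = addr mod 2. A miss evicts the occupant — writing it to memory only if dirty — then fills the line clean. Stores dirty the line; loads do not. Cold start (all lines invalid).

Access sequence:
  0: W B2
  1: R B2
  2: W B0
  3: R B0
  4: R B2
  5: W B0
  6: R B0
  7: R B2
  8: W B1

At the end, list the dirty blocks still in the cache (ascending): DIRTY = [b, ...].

0: W B2 -> L0 miss  d=D]
1: R B2 -> L0 hit  d=D]
2: W B0 -> L0 miss wb->B2  d=D]
3: R B0 -> L0 hit  d=D]
4: R B2 -> L0 miss wb->B0  d=-]
5: W B0 -> L0 miss  d=D]
6: R B0 -> L0 hit  d=D]
7: R B2 -> L0 miss wb->B0  d=-]
8: W B1 -> L1 miss  d=D]

DIRTY = [1]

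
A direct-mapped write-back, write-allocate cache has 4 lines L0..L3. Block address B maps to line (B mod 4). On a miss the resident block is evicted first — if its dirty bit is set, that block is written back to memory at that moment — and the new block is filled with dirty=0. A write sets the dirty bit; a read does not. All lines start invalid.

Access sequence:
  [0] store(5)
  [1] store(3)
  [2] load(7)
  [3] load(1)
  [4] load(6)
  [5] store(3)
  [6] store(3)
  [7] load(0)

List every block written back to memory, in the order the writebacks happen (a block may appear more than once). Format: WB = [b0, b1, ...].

WB = [3, 5]

0: W B5 → L1 miss [D]
1: W B3 → L3 miss [D]
2: R B7 → L3 miss wb→B3 [-]
3: R B1 → L1 miss wb→B5 [-]
4: R B6 → L2 miss [-]
5: W B3 → L3 miss [D]
6: W B3 → L3 hit [D]
7: R B0 → L0 miss [-]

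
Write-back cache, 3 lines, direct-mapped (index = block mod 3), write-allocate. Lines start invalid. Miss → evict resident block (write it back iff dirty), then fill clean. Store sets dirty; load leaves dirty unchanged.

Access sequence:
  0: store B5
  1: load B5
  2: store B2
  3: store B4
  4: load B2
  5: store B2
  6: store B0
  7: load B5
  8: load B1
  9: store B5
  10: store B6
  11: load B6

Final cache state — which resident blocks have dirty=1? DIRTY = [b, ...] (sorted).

DIRTY = [5, 6]

0: W B5 -> L2 miss  d=D]
1: R B5 -> L2 hit  d=D]
2: W B2 -> L2 miss wb->B5  d=D]
3: W B4 -> L1 miss  d=D]
4: R B2 -> L2 hit  d=D]
5: W B2 -> L2 hit  d=D]
6: W B0 -> L0 miss  d=D]
7: R B5 -> L2 miss wb->B2  d=-]
8: R B1 -> L1 miss wb->B4  d=-]
9: W B5 -> L2 hit  d=D]
10: W B6 -> L0 miss wb->B0  d=D]
11: R B6 -> L0 hit  d=D]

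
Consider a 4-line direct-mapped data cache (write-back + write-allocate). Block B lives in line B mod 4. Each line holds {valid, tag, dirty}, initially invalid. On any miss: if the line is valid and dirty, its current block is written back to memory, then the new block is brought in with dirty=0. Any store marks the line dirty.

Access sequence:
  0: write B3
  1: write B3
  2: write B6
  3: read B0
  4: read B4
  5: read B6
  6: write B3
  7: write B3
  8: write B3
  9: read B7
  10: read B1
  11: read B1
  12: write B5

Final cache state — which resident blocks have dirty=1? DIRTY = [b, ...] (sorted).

DIRTY = [5, 6]

  0 | W B3 → L3 miss [D]
  1 | W B3 → L3 hit [D]
  2 | W B6 → L2 miss [D]
  3 | R B0 → L0 miss [-]
  4 | R B4 → L0 miss [-]
  5 | R B6 → L2 hit [D]
  6 | W B3 → L3 hit [D]
  7 | W B3 → L3 hit [D]
  8 | W B3 → L3 hit [D]
  9 | R B7 → L3 miss wb→B3 [-]
  10 | R B1 → L1 miss [-]
  11 | R B1 → L1 hit [-]
  12 | W B5 → L1 miss [D]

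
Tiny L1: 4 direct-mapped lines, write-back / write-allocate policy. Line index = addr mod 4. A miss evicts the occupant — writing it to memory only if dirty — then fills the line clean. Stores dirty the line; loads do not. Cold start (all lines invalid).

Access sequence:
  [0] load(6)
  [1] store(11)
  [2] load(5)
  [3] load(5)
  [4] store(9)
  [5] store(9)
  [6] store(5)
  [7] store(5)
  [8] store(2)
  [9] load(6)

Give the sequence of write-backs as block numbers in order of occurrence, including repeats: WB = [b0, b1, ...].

  0 | R B6 → L2 miss [-]
  1 | W B11 → L3 miss [D]
  2 | R B5 → L1 miss [-]
  3 | R B5 → L1 hit [-]
  4 | W B9 → L1 miss [D]
  5 | W B9 → L1 hit [D]
  6 | W B5 → L1 miss wb→B9 [D]
  7 | W B5 → L1 hit [D]
  8 | W B2 → L2 miss [D]
  9 | R B6 → L2 miss wb→B2 [-]

WB = [9, 2]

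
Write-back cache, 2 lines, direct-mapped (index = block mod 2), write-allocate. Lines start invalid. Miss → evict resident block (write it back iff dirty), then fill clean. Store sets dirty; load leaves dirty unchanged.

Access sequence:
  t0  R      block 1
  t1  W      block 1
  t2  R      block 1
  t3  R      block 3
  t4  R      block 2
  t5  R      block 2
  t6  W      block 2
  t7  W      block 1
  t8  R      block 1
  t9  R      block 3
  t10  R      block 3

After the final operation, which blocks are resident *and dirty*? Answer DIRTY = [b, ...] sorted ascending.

0: R B1 -> L1 miss  d=-]
1: W B1 -> L1 hit  d=D]
2: R B1 -> L1 hit  d=D]
3: R B3 -> L1 miss wb->B1  d=-]
4: R B2 -> L0 miss  d=-]
5: R B2 -> L0 hit  d=-]
6: W B2 -> L0 hit  d=D]
7: W B1 -> L1 miss  d=D]
8: R B1 -> L1 hit  d=D]
9: R B3 -> L1 miss wb->B1  d=-]
10: R B3 -> L1 hit  d=-]

DIRTY = [2]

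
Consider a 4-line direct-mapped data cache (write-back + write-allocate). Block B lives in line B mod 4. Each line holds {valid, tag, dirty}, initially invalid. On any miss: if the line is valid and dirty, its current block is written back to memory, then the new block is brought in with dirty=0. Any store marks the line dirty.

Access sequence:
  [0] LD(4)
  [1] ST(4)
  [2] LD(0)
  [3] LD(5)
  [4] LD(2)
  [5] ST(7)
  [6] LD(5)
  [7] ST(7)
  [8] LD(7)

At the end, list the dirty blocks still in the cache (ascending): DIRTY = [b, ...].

0: R B4 → L0 miss [-]
1: W B4 → L0 hit [D]
2: R B0 → L0 miss wb→B4 [-]
3: R B5 → L1 miss [-]
4: R B2 → L2 miss [-]
5: W B7 → L3 miss [D]
6: R B5 → L1 hit [-]
7: W B7 → L3 hit [D]
8: R B7 → L3 hit [D]

DIRTY = [7]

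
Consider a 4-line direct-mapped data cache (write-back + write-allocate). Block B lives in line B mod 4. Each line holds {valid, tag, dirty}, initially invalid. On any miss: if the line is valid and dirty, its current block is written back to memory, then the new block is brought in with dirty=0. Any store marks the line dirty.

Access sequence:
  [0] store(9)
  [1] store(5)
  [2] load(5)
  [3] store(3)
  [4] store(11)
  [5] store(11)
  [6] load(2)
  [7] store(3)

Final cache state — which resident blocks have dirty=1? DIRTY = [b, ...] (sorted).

DIRTY = [3, 5]

0: W B9 → L1 miss [D]
1: W B5 → L1 miss wb→B9 [D]
2: R B5 → L1 hit [D]
3: W B3 → L3 miss [D]
4: W B11 → L3 miss wb→B3 [D]
5: W B11 → L3 hit [D]
6: R B2 → L2 miss [-]
7: W B3 → L3 miss wb→B11 [D]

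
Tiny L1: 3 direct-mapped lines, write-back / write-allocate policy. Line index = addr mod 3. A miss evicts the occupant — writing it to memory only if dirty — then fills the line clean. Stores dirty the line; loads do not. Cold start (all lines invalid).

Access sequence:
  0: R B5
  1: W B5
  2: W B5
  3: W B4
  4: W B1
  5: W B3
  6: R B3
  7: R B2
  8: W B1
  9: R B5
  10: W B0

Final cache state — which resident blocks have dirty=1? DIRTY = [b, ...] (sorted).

0: R B5 → L2 miss [-]
1: W B5 → L2 hit [D]
2: W B5 → L2 hit [D]
3: W B4 → L1 miss [D]
4: W B1 → L1 miss wb→B4 [D]
5: W B3 → L0 miss [D]
6: R B3 → L0 hit [D]
7: R B2 → L2 miss wb→B5 [-]
8: W B1 → L1 hit [D]
9: R B5 → L2 miss [-]
10: W B0 → L0 miss wb→B3 [D]

DIRTY = [0, 1]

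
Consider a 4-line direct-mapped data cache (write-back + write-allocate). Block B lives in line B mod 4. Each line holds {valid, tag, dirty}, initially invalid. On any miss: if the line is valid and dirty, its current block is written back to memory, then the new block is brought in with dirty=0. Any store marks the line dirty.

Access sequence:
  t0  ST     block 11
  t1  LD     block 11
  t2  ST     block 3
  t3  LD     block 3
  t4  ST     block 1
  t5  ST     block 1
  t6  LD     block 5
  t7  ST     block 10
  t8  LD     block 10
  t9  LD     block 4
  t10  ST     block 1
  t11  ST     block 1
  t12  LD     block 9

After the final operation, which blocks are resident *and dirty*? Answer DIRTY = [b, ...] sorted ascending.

0: W B11 → L3 miss [D]
1: R B11 → L3 hit [D]
2: W B3 → L3 miss wb→B11 [D]
3: R B3 → L3 hit [D]
4: W B1 → L1 miss [D]
5: W B1 → L1 hit [D]
6: R B5 → L1 miss wb→B1 [-]
7: W B10 → L2 miss [D]
8: R B10 → L2 hit [D]
9: R B4 → L0 miss [-]
10: W B1 → L1 miss [D]
11: W B1 → L1 hit [D]
12: R B9 → L1 miss wb→B1 [-]

DIRTY = [3, 10]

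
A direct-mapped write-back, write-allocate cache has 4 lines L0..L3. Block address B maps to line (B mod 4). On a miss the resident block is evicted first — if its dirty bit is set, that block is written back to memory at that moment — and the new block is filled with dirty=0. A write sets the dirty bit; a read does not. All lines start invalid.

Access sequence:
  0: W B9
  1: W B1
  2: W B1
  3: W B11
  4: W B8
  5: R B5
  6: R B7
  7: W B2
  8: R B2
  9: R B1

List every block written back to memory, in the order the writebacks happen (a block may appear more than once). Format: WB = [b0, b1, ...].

WB = [9, 1, 11]

  0 | W B9 → L1 miss [D]
  1 | W B1 → L1 miss wb→B9 [D]
  2 | W B1 → L1 hit [D]
  3 | W B11 → L3 miss [D]
  4 | W B8 → L0 miss [D]
  5 | R B5 → L1 miss wb→B1 [-]
  6 | R B7 → L3 miss wb→B11 [-]
  7 | W B2 → L2 miss [D]
  8 | R B2 → L2 hit [D]
  9 | R B1 → L1 miss [-]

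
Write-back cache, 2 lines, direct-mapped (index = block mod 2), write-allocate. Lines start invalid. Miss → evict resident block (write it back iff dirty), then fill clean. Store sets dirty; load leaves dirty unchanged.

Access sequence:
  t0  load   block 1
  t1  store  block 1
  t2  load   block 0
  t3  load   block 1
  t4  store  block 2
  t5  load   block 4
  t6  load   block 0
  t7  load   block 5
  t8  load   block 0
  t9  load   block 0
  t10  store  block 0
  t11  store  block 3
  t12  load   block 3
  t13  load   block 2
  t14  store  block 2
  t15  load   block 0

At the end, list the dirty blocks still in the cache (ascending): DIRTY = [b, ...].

0: R B1 → L1 miss [-]
1: W B1 → L1 hit [D]
2: R B0 → L0 miss [-]
3: R B1 → L1 hit [D]
4: W B2 → L0 miss [D]
5: R B4 → L0 miss wb→B2 [-]
6: R B0 → L0 miss [-]
7: R B5 → L1 miss wb→B1 [-]
8: R B0 → L0 hit [-]
9: R B0 → L0 hit [-]
10: W B0 → L0 hit [D]
11: W B3 → L1 miss [D]
12: R B3 → L1 hit [D]
13: R B2 → L0 miss wb→B0 [-]
14: W B2 → L0 hit [D]
15: R B0 → L0 miss wb→B2 [-]

DIRTY = [3]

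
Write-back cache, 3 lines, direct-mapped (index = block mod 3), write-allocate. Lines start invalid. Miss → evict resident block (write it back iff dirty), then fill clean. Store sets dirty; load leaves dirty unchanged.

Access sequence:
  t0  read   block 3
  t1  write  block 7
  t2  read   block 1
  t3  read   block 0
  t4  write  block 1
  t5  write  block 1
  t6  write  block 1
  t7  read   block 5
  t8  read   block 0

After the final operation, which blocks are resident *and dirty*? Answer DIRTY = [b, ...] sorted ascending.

0: R B3 → L0 miss [-]
1: W B7 → L1 miss [D]
2: R B1 → L1 miss wb→B7 [-]
3: R B0 → L0 miss [-]
4: W B1 → L1 hit [D]
5: W B1 → L1 hit [D]
6: W B1 → L1 hit [D]
7: R B5 → L2 miss [-]
8: R B0 → L0 hit [-]

DIRTY = [1]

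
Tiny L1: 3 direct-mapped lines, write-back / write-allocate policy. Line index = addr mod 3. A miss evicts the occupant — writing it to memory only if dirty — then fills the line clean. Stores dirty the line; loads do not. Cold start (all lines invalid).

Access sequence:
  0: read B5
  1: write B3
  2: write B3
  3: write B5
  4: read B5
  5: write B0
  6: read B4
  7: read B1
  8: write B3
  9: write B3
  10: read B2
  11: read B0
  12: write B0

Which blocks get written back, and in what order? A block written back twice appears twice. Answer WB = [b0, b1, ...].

  0 | R B5 → L2 miss [-]
  1 | W B3 → L0 miss [D]
  2 | W B3 → L0 hit [D]
  3 | W B5 → L2 hit [D]
  4 | R B5 → L2 hit [D]
  5 | W B0 → L0 miss wb→B3 [D]
  6 | R B4 → L1 miss [-]
  7 | R B1 → L1 miss [-]
  8 | W B3 → L0 miss wb→B0 [D]
  9 | W B3 → L0 hit [D]
  10 | R B2 → L2 miss wb→B5 [-]
  11 | R B0 → L0 miss wb→B3 [-]
  12 | W B0 → L0 hit [D]

WB = [3, 0, 5, 3]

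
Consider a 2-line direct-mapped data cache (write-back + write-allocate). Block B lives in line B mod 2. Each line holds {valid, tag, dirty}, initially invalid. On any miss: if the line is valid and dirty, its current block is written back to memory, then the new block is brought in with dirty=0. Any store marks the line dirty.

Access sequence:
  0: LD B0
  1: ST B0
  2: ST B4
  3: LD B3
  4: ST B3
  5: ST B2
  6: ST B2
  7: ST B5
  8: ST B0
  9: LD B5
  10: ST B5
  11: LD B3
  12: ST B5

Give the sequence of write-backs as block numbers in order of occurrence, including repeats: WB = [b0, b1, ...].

  0 | R B0 → L0 miss [-]
  1 | W B0 → L0 hit [D]
  2 | W B4 → L0 miss wb→B0 [D]
  3 | R B3 → L1 miss [-]
  4 | W B3 → L1 hit [D]
  5 | W B2 → L0 miss wb→B4 [D]
  6 | W B2 → L0 hit [D]
  7 | W B5 → L1 miss wb→B3 [D]
  8 | W B0 → L0 miss wb→B2 [D]
  9 | R B5 → L1 hit [D]
  10 | W B5 → L1 hit [D]
  11 | R B3 → L1 miss wb→B5 [-]
  12 | W B5 → L1 miss [D]

WB = [0, 4, 3, 2, 5]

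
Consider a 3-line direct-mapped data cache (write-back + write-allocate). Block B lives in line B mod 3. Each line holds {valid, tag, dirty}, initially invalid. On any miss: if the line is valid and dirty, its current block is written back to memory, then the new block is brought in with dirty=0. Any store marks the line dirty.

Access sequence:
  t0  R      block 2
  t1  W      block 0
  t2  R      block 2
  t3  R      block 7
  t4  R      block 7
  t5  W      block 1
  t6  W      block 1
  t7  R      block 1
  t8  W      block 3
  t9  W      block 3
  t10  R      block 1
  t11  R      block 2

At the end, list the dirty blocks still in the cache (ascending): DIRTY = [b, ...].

0: R B2 → L2 miss [-]
1: W B0 → L0 miss [D]
2: R B2 → L2 hit [-]
3: R B7 → L1 miss [-]
4: R B7 → L1 hit [-]
5: W B1 → L1 miss [D]
6: W B1 → L1 hit [D]
7: R B1 → L1 hit [D]
8: W B3 → L0 miss wb→B0 [D]
9: W B3 → L0 hit [D]
10: R B1 → L1 hit [D]
11: R B2 → L2 hit [-]

DIRTY = [1, 3]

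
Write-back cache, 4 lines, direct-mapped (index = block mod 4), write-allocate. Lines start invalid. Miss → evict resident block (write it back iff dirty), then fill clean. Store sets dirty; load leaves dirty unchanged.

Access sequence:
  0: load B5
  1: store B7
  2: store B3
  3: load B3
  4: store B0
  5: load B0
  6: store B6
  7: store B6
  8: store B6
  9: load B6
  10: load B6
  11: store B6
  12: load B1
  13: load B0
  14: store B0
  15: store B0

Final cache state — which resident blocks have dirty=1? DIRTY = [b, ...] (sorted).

DIRTY = [0, 3, 6]

0: R B5 -> L1 miss  d=-]
1: W B7 -> L3 miss  d=D]
2: W B3 -> L3 miss wb->B7  d=D]
3: R B3 -> L3 hit  d=D]
4: W B0 -> L0 miss  d=D]
5: R B0 -> L0 hit  d=D]
6: W B6 -> L2 miss  d=D]
7: W B6 -> L2 hit  d=D]
8: W B6 -> L2 hit  d=D]
9: R B6 -> L2 hit  d=D]
10: R B6 -> L2 hit  d=D]
11: W B6 -> L2 hit  d=D]
12: R B1 -> L1 miss  d=-]
13: R B0 -> L0 hit  d=D]
14: W B0 -> L0 hit  d=D]
15: W B0 -> L0 hit  d=D]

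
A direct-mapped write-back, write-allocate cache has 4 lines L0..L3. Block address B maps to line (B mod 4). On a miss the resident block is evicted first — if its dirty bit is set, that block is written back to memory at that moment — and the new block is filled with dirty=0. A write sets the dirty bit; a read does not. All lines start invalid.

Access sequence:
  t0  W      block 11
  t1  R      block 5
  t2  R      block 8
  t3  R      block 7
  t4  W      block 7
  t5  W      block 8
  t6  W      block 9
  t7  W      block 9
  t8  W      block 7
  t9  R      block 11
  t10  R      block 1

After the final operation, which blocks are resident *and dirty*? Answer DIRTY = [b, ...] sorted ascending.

DIRTY = [8]

0: W B11 → L3 miss [D]
1: R B5 → L1 miss [-]
2: R B8 → L0 miss [-]
3: R B7 → L3 miss wb→B11 [-]
4: W B7 → L3 hit [D]
5: W B8 → L0 hit [D]
6: W B9 → L1 miss [D]
7: W B9 → L1 hit [D]
8: W B7 → L3 hit [D]
9: R B11 → L3 miss wb→B7 [-]
10: R B1 → L1 miss wb→B9 [-]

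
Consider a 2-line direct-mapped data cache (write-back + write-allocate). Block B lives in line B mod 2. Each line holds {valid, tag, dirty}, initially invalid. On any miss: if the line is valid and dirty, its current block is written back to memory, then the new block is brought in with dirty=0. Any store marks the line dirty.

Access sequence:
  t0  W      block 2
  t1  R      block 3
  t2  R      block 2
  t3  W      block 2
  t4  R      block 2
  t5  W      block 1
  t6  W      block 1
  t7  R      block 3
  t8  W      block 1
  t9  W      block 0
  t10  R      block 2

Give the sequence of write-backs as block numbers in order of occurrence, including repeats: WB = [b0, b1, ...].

WB = [1, 2, 0]

0: W B2 → L0 miss [D]
1: R B3 → L1 miss [-]
2: R B2 → L0 hit [D]
3: W B2 → L0 hit [D]
4: R B2 → L0 hit [D]
5: W B1 → L1 miss [D]
6: W B1 → L1 hit [D]
7: R B3 → L1 miss wb→B1 [-]
8: W B1 → L1 miss [D]
9: W B0 → L0 miss wb→B2 [D]
10: R B2 → L0 miss wb→B0 [-]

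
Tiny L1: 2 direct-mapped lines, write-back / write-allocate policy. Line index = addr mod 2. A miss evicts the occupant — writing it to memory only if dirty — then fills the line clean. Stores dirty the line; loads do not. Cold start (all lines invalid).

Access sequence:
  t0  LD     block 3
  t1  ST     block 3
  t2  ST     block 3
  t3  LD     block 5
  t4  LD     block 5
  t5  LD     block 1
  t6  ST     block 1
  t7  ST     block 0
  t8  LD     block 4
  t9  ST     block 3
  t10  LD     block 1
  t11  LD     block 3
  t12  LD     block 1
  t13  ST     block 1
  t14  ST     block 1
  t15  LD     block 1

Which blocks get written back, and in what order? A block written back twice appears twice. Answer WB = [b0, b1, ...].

0: R B3 -> L1 miss  d=-]
1: W B3 -> L1 hit  d=D]
2: W B3 -> L1 hit  d=D]
3: R B5 -> L1 miss wb->B3  d=-]
4: R B5 -> L1 hit  d=-]
5: R B1 -> L1 miss  d=-]
6: W B1 -> L1 hit  d=D]
7: W B0 -> L0 miss  d=D]
8: R B4 -> L0 miss wb->B0  d=-]
9: W B3 -> L1 miss wb->B1  d=D]
10: R B1 -> L1 miss wb->B3  d=-]
11: R B3 -> L1 miss  d=-]
12: R B1 -> L1 miss  d=-]
13: W B1 -> L1 hit  d=D]
14: W B1 -> L1 hit  d=D]
15: R B1 -> L1 hit  d=D]

WB = [3, 0, 1, 3]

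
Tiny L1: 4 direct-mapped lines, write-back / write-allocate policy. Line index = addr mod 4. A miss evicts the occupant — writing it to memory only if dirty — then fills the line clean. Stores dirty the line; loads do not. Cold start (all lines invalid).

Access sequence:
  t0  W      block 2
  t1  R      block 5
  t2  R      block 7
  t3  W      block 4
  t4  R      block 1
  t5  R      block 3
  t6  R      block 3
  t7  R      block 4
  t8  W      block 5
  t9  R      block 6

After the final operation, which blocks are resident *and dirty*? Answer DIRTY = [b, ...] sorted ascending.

DIRTY = [4, 5]

0: W B2 → L2 miss [D]
1: R B5 → L1 miss [-]
2: R B7 → L3 miss [-]
3: W B4 → L0 miss [D]
4: R B1 → L1 miss [-]
5: R B3 → L3 miss [-]
6: R B3 → L3 hit [-]
7: R B4 → L0 hit [D]
8: W B5 → L1 miss [D]
9: R B6 → L2 miss wb→B2 [-]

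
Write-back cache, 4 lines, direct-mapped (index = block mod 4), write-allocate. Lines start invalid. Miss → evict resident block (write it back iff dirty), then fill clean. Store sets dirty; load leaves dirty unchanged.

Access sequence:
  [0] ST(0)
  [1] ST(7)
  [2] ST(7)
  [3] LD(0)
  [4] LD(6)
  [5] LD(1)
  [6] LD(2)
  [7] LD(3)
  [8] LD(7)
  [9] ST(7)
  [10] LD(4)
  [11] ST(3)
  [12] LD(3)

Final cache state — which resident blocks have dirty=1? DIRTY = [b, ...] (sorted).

  0 | W B0 → L0 miss [D]
  1 | W B7 → L3 miss [D]
  2 | W B7 → L3 hit [D]
  3 | R B0 → L0 hit [D]
  4 | R B6 → L2 miss [-]
  5 | R B1 → L1 miss [-]
  6 | R B2 → L2 miss [-]
  7 | R B3 → L3 miss wb→B7 [-]
  8 | R B7 → L3 miss [-]
  9 | W B7 → L3 hit [D]
  10 | R B4 → L0 miss wb→B0 [-]
  11 | W B3 → L3 miss wb→B7 [D]
  12 | R B3 → L3 hit [D]

DIRTY = [3]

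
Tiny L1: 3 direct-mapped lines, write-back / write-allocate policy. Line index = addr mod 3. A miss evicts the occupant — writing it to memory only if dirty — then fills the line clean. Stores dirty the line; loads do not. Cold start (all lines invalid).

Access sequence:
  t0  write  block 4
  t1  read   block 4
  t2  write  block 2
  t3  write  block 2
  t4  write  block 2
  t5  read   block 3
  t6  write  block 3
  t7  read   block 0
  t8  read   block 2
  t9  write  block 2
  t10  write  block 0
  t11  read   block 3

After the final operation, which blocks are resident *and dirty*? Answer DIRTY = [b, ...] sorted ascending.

0: W B4 → L1 miss [D]
1: R B4 → L1 hit [D]
2: W B2 → L2 miss [D]
3: W B2 → L2 hit [D]
4: W B2 → L2 hit [D]
5: R B3 → L0 miss [-]
6: W B3 → L0 hit [D]
7: R B0 → L0 miss wb→B3 [-]
8: R B2 → L2 hit [D]
9: W B2 → L2 hit [D]
10: W B0 → L0 hit [D]
11: R B3 → L0 miss wb→B0 [-]

DIRTY = [2, 4]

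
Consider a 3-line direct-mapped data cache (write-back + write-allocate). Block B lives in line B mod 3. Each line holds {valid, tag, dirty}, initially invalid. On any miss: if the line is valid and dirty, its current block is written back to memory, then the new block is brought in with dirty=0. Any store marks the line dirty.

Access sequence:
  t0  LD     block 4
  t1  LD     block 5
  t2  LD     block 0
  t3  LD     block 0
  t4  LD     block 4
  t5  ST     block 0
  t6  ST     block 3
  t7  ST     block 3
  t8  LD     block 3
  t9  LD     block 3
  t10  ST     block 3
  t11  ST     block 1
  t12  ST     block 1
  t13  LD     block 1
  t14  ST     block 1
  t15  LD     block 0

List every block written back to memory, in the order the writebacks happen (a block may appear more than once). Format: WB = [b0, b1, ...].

0: R B4 -> L1 miss  d=-]
1: R B5 -> L2 miss  d=-]
2: R B0 -> L0 miss  d=-]
3: R B0 -> L0 hit  d=-]
4: R B4 -> L1 hit  d=-]
5: W B0 -> L0 hit  d=D]
6: W B3 -> L0 miss wb->B0  d=D]
7: W B3 -> L0 hit  d=D]
8: R B3 -> L0 hit  d=D]
9: R B3 -> L0 hit  d=D]
10: W B3 -> L0 hit  d=D]
11: W B1 -> L1 miss  d=D]
12: W B1 -> L1 hit  d=D]
13: R B1 -> L1 hit  d=D]
14: W B1 -> L1 hit  d=D]
15: R B0 -> L0 miss wb->B3  d=-]

WB = [0, 3]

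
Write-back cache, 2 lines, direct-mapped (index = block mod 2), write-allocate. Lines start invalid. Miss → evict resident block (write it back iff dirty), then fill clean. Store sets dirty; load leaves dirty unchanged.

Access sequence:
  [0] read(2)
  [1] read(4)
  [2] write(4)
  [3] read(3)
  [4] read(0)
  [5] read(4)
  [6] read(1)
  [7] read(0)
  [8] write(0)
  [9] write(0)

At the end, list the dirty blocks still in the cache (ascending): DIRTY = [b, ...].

  0 | R B2 → L0 miss [-]
  1 | R B4 → L0 miss [-]
  2 | W B4 → L0 hit [D]
  3 | R B3 → L1 miss [-]
  4 | R B0 → L0 miss wb→B4 [-]
  5 | R B4 → L0 miss [-]
  6 | R B1 → L1 miss [-]
  7 | R B0 → L0 miss [-]
  8 | W B0 → L0 hit [D]
  9 | W B0 → L0 hit [D]

DIRTY = [0]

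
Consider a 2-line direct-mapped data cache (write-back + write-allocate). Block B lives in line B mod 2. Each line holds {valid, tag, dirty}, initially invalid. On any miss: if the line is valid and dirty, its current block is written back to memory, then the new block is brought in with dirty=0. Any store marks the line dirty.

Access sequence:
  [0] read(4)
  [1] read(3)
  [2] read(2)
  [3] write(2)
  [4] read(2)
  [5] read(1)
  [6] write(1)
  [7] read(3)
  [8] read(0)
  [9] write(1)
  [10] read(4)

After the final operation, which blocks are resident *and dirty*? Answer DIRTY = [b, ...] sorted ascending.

0: R B4 → L0 miss [-]
1: R B3 → L1 miss [-]
2: R B2 → L0 miss [-]
3: W B2 → L0 hit [D]
4: R B2 → L0 hit [D]
5: R B1 → L1 miss [-]
6: W B1 → L1 hit [D]
7: R B3 → L1 miss wb→B1 [-]
8: R B0 → L0 miss wb→B2 [-]
9: W B1 → L1 miss [D]
10: R B4 → L0 miss [-]

DIRTY = [1]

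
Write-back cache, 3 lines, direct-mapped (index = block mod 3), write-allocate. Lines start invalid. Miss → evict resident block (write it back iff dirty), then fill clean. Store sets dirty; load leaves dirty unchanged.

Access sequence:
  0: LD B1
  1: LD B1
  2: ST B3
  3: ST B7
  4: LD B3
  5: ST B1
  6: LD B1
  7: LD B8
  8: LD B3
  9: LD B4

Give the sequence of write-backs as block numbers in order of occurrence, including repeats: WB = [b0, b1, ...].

WB = [7, 1]

  0 | R B1 → L1 miss [-]
  1 | R B1 → L1 hit [-]
  2 | W B3 → L0 miss [D]
  3 | W B7 → L1 miss [D]
  4 | R B3 → L0 hit [D]
  5 | W B1 → L1 miss wb→B7 [D]
  6 | R B1 → L1 hit [D]
  7 | R B8 → L2 miss [-]
  8 | R B3 → L0 hit [D]
  9 | R B4 → L1 miss wb→B1 [-]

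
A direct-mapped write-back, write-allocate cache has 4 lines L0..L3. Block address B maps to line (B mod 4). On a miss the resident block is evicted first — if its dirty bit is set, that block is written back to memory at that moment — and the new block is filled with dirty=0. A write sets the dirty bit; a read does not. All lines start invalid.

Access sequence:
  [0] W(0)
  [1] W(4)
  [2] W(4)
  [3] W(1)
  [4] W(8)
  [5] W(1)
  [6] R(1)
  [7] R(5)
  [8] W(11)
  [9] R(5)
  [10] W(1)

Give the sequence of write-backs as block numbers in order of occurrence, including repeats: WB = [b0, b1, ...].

0: W B0 → L0 miss [D]
1: W B4 → L0 miss wb→B0 [D]
2: W B4 → L0 hit [D]
3: W B1 → L1 miss [D]
4: W B8 → L0 miss wb→B4 [D]
5: W B1 → L1 hit [D]
6: R B1 → L1 hit [D]
7: R B5 → L1 miss wb→B1 [-]
8: W B11 → L3 miss [D]
9: R B5 → L1 hit [-]
10: W B1 → L1 miss [D]

WB = [0, 4, 1]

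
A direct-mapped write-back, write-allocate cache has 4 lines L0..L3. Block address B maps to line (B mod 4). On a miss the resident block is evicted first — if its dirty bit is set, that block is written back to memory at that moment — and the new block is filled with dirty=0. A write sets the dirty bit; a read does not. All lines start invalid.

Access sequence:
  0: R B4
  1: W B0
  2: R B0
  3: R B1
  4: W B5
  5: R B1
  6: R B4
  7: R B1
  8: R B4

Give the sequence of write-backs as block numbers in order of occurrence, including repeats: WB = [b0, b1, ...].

0: R B4 → L0 miss [-]
1: W B0 → L0 miss [D]
2: R B0 → L0 hit [D]
3: R B1 → L1 miss [-]
4: W B5 → L1 miss [D]
5: R B1 → L1 miss wb→B5 [-]
6: R B4 → L0 miss wb→B0 [-]
7: R B1 → L1 hit [-]
8: R B4 → L0 hit [-]

WB = [5, 0]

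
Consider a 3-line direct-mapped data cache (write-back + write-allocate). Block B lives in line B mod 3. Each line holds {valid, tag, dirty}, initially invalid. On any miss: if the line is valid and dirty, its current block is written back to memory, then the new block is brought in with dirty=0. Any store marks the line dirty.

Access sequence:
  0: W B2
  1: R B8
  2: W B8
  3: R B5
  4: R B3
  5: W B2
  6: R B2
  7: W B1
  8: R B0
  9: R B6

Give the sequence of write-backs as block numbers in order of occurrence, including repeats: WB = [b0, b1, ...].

  0 | W B2 → L2 miss [D]
  1 | R B8 → L2 miss wb→B2 [-]
  2 | W B8 → L2 hit [D]
  3 | R B5 → L2 miss wb→B8 [-]
  4 | R B3 → L0 miss [-]
  5 | W B2 → L2 miss [D]
  6 | R B2 → L2 hit [D]
  7 | W B1 → L1 miss [D]
  8 | R B0 → L0 miss [-]
  9 | R B6 → L0 miss [-]

WB = [2, 8]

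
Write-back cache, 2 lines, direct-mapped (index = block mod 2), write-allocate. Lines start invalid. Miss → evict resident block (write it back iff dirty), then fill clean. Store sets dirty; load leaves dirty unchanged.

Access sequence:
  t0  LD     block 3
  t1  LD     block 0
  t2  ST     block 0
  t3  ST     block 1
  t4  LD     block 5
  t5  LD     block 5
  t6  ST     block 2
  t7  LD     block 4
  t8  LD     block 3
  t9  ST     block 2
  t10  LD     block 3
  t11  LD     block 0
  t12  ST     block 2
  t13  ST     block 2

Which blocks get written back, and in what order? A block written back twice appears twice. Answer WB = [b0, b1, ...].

WB = [1, 0, 2, 2]

0: R B3 → L1 miss [-]
1: R B0 → L0 miss [-]
2: W B0 → L0 hit [D]
3: W B1 → L1 miss [D]
4: R B5 → L1 miss wb→B1 [-]
5: R B5 → L1 hit [-]
6: W B2 → L0 miss wb→B0 [D]
7: R B4 → L0 miss wb→B2 [-]
8: R B3 → L1 miss [-]
9: W B2 → L0 miss [D]
10: R B3 → L1 hit [-]
11: R B0 → L0 miss wb→B2 [-]
12: W B2 → L0 miss [D]
13: W B2 → L0 hit [D]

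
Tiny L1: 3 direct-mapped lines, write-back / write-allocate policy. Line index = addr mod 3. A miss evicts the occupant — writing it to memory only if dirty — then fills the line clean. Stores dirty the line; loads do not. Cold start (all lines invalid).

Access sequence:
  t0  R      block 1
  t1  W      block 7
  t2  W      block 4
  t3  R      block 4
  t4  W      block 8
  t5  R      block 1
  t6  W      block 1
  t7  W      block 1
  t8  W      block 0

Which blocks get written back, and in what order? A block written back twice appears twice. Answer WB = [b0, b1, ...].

WB = [7, 4]

0: R B1 → L1 miss [-]
1: W B7 → L1 miss [D]
2: W B4 → L1 miss wb→B7 [D]
3: R B4 → L1 hit [D]
4: W B8 → L2 miss [D]
5: R B1 → L1 miss wb→B4 [-]
6: W B1 → L1 hit [D]
7: W B1 → L1 hit [D]
8: W B0 → L0 miss [D]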